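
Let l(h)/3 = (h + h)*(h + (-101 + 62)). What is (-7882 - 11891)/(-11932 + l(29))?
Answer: 19773/13672 ≈ 1.4462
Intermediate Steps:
l(h) = 6*h*(-39 + h) (l(h) = 3*((h + h)*(h + (-101 + 62))) = 3*((2*h)*(h - 39)) = 3*((2*h)*(-39 + h)) = 3*(2*h*(-39 + h)) = 6*h*(-39 + h))
(-7882 - 11891)/(-11932 + l(29)) = (-7882 - 11891)/(-11932 + 6*29*(-39 + 29)) = -19773/(-11932 + 6*29*(-10)) = -19773/(-11932 - 1740) = -19773/(-13672) = -19773*(-1/13672) = 19773/13672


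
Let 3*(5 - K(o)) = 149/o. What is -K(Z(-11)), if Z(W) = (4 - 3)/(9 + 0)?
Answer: 442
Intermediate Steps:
Z(W) = ⅑ (Z(W) = 1/9 = 1*(⅑) = ⅑)
K(o) = 5 - 149/(3*o)
-K(Z(-11)) = -(5 - 149/(3*⅑)) = -(5 - 149/3*9) = -(5 - 447) = -1*(-442) = 442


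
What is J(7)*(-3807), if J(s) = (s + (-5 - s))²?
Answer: -95175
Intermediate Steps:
J(s) = 25 (J(s) = (-5)² = 25)
J(7)*(-3807) = 25*(-3807) = -95175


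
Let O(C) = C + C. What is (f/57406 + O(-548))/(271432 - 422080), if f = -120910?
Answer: 31518943/4324049544 ≈ 0.0072892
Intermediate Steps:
O(C) = 2*C
(f/57406 + O(-548))/(271432 - 422080) = (-120910/57406 + 2*(-548))/(271432 - 422080) = (-120910*1/57406 - 1096)/(-150648) = (-60455/28703 - 1096)*(-1/150648) = -31518943/28703*(-1/150648) = 31518943/4324049544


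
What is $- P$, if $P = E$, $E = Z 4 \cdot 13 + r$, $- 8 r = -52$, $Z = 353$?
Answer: $- \frac{36725}{2} \approx -18363.0$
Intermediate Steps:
$r = \frac{13}{2}$ ($r = \left(- \frac{1}{8}\right) \left(-52\right) = \frac{13}{2} \approx 6.5$)
$E = \frac{36725}{2}$ ($E = 353 \cdot 4 \cdot 13 + \frac{13}{2} = 353 \cdot 52 + \frac{13}{2} = 18356 + \frac{13}{2} = \frac{36725}{2} \approx 18363.0$)
$P = \frac{36725}{2} \approx 18363.0$
$- P = \left(-1\right) \frac{36725}{2} = - \frac{36725}{2}$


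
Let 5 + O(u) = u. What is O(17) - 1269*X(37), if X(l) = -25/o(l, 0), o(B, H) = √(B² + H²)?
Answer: 32169/37 ≈ 869.43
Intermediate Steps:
O(u) = -5 + u
X(l) = -25/√(l²) (X(l) = -25/√(l² + 0²) = -25/√(l² + 0) = -25/√(l²))
O(17) - 1269*X(37) = (-5 + 17) - (-31725)/√(37²) = 12 - (-31725)/√1369 = 12 - (-31725)/37 = 12 - 1269*(-25/37) = 12 + 31725/37 = 32169/37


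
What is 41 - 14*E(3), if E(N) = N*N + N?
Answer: -127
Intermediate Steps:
E(N) = N + N**2 (E(N) = N**2 + N = N + N**2)
41 - 14*E(3) = 41 - 42*(1 + 3) = 41 - 42*4 = 41 - 14*12 = 41 - 168 = -127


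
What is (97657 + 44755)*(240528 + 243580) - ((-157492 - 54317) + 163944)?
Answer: 68942836361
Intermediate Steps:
(97657 + 44755)*(240528 + 243580) - ((-157492 - 54317) + 163944) = 142412*484108 - (-211809 + 163944) = 68942788496 - 1*(-47865) = 68942788496 + 47865 = 68942836361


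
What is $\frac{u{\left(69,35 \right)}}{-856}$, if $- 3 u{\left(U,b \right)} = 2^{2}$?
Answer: $\frac{1}{642} \approx 0.0015576$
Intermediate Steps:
$u{\left(U,b \right)} = - \frac{4}{3}$ ($u{\left(U,b \right)} = - \frac{2^{2}}{3} = \left(- \frac{1}{3}\right) 4 = - \frac{4}{3}$)
$\frac{u{\left(69,35 \right)}}{-856} = - \frac{4}{3 \left(-856\right)} = \left(- \frac{4}{3}\right) \left(- \frac{1}{856}\right) = \frac{1}{642}$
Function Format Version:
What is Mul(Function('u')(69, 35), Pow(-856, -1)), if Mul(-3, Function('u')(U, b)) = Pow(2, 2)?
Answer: Rational(1, 642) ≈ 0.0015576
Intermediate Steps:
Function('u')(U, b) = Rational(-4, 3) (Function('u')(U, b) = Mul(Rational(-1, 3), Pow(2, 2)) = Mul(Rational(-1, 3), 4) = Rational(-4, 3))
Mul(Function('u')(69, 35), Pow(-856, -1)) = Mul(Rational(-4, 3), Pow(-856, -1)) = Mul(Rational(-4, 3), Rational(-1, 856)) = Rational(1, 642)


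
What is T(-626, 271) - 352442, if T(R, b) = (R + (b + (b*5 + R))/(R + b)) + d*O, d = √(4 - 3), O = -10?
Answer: -25068738/71 ≈ -3.5308e+5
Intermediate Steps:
d = 1 (d = √1 = 1)
T(R, b) = -10 + R + (R + 6*b)/(R + b) (T(R, b) = (R + (b + (b*5 + R))/(R + b)) + 1*(-10) = (R + (b + (5*b + R))/(R + b)) - 10 = (R + (b + (R + 5*b))/(R + b)) - 10 = (R + (R + 6*b)/(R + b)) - 10 = -10 + R + (R + 6*b)/(R + b))
T(-626, 271) - 352442 = ((-626)² - 9*(-626) - 4*271 - 626*271)/(-626 + 271) - 352442 = (391876 + 5634 - 1084 - 169646)/(-355) - 352442 = -1/355*226780 - 352442 = -45356/71 - 352442 = -25068738/71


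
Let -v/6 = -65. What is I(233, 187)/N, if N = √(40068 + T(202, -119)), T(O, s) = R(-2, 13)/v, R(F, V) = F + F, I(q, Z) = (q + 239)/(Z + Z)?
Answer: 118*√1523585310/730539623 ≈ 0.0063048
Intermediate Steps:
v = 390 (v = -6*(-65) = 390)
I(q, Z) = (239 + q)/(2*Z) (I(q, Z) = (239 + q)/((2*Z)) = (239 + q)*(1/(2*Z)) = (239 + q)/(2*Z))
R(F, V) = 2*F
T(O, s) = -2/195 (T(O, s) = (2*(-2))/390 = -4*1/390 = -2/195)
N = √1523585310/195 (N = √(40068 - 2/195) = √(7813258/195) = √1523585310/195 ≈ 200.17)
I(233, 187)/N = ((½)*(239 + 233)/187)/((√1523585310/195)) = ((½)*(1/187)*472)*(√1523585310/7813258) = 236*(√1523585310/7813258)/187 = 118*√1523585310/730539623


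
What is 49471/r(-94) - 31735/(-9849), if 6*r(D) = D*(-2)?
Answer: 1464702727/925806 ≈ 1582.1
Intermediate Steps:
r(D) = -D/3 (r(D) = (D*(-2))/6 = (-2*D)/6 = -D/3)
49471/r(-94) - 31735/(-9849) = 49471/((-1/3*(-94))) - 31735/(-9849) = 49471/(94/3) - 31735*(-1/9849) = 49471*(3/94) + 31735/9849 = 148413/94 + 31735/9849 = 1464702727/925806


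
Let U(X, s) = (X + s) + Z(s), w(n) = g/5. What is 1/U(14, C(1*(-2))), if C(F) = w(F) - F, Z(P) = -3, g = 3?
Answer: 5/68 ≈ 0.073529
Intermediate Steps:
w(n) = 3/5
C(F) = 3/5 - F
U(X, s) = -3 + X + s (U(X, s) = (X + s) - 3 = -3 + X + s)
1/U(14, C(1*(-2))) = 1/(-3 + 14 + (3/5 - (-2))) = 1/(-3 + 14 + (3/5 - 1*(-2))) = 1/(-3 + 14 + (3/5 + 2)) = 1/(-3 + 14 + 13/5) = 1/(68/5) = 5/68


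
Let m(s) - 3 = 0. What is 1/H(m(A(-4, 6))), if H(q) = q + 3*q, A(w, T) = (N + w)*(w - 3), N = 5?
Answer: 1/12 ≈ 0.083333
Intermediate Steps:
A(w, T) = (-3 + w)*(5 + w) (A(w, T) = (5 + w)*(w - 3) = (5 + w)*(-3 + w) = (-3 + w)*(5 + w))
m(s) = 3 (m(s) = 3 + 0 = 3)
H(q) = 4*q
1/H(m(A(-4, 6))) = 1/(4*3) = 1/12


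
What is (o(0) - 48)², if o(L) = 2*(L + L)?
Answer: 2304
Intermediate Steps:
o(L) = 4*L (o(L) = 2*(2*L) = 4*L)
(o(0) - 48)² = (4*0 - 48)² = (0 - 48)² = (-48)² = 2304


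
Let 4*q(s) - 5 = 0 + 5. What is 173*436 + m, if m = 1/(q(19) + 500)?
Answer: 75805142/1005 ≈ 75428.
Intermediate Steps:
q(s) = 5/2 (q(s) = 5/4 + (0 + 5)/4 = 5/4 + (¼)*5 = 5/4 + 5/4 = 5/2)
m = 2/1005 (m = 1/(5/2 + 500) = 1/(1005/2) = 2/1005 ≈ 0.0019901)
173*436 + m = 173*436 + 2/1005 = 75428 + 2/1005 = 75805142/1005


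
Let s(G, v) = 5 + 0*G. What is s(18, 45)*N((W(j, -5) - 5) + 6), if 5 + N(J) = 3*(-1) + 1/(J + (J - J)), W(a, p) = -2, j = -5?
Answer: -45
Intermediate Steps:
s(G, v) = 5 (s(G, v) = 5 + 0 = 5)
N(J) = -8 + 1/J (N(J) = -5 + (3*(-1) + 1/(J + (J - J))) = -5 + (-3 + 1/(J + 0)) = -5 + (-3 + 1/J) = -8 + 1/J)
s(18, 45)*N((W(j, -5) - 5) + 6) = 5*(-8 + 1/((-2 - 5) + 6)) = 5*(-8 + 1/(-7 + 6)) = 5*(-8 + 1/(-1)) = 5*(-8 - 1) = 5*(-9) = -45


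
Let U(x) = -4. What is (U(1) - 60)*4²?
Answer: -1024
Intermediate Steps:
(U(1) - 60)*4² = (-4 - 60)*4² = -64*16 = -1024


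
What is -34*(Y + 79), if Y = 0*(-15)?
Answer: -2686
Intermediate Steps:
Y = 0
-34*(Y + 79) = -34*(0 + 79) = -34*79 = -2686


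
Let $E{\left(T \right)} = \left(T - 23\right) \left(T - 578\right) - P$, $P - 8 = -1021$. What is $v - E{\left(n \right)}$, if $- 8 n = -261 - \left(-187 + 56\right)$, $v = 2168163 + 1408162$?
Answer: $\frac{57144323}{16} \approx 3.5715 \cdot 10^{6}$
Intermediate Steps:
$v = 3576325$
$n = \frac{65}{4}$ ($n = - \frac{-261 - \left(-187 + 56\right)}{8} = - \frac{-261 - -131}{8} = - \frac{-261 + 131}{8} = \left(- \frac{1}{8}\right) \left(-130\right) = \frac{65}{4} \approx 16.25$)
$P = -1013$ ($P = 8 - 1021 = -1013$)
$E{\left(T \right)} = 1013 + \left(-578 + T\right) \left(-23 + T\right)$ ($E{\left(T \right)} = \left(T - 23\right) \left(T - 578\right) - -1013 = \left(-23 + T\right) \left(-578 + T\right) + 1013 = \left(-578 + T\right) \left(-23 + T\right) + 1013 = 1013 + \left(-578 + T\right) \left(-23 + T\right)$)
$v - E{\left(n \right)} = 3576325 - \left(14307 + \left(\frac{65}{4}\right)^{2} - \frac{39065}{4}\right) = 3576325 - \left(14307 + \frac{4225}{16} - \frac{39065}{4}\right) = 3576325 - \frac{76877}{16} = \frac{57144323}{16}$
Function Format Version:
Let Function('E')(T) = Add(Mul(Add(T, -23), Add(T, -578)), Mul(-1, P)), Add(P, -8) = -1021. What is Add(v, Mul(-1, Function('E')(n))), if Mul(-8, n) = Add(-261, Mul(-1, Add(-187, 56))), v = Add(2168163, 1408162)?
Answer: Rational(57144323, 16) ≈ 3.5715e+6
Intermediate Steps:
v = 3576325
n = Rational(65, 4) (n = Mul(Rational(-1, 8), Add(-261, Mul(-1, Add(-187, 56)))) = Mul(Rational(-1, 8), Add(-261, Mul(-1, -131))) = Mul(Rational(-1, 8), Add(-261, 131)) = Mul(Rational(-1, 8), -130) = Rational(65, 4) ≈ 16.250)
P = -1013 (P = Add(8, -1021) = -1013)
Function('E')(T) = Add(1013, Mul(Add(-578, T), Add(-23, T))) (Function('E')(T) = Add(Mul(Add(T, -23), Add(T, -578)), Mul(-1, -1013)) = Add(Mul(Add(-23, T), Add(-578, T)), 1013) = Add(Mul(Add(-578, T), Add(-23, T)), 1013) = Add(1013, Mul(Add(-578, T), Add(-23, T))))
Add(v, Mul(-1, Function('E')(n))) = Add(3576325, Mul(-1, Add(14307, Pow(Rational(65, 4), 2), Mul(-601, Rational(65, 4))))) = Add(3576325, Mul(-1, Add(14307, Rational(4225, 16), Rational(-39065, 4)))) = Add(3576325, Mul(-1, Rational(76877, 16))) = Add(3576325, Rational(-76877, 16)) = Rational(57144323, 16)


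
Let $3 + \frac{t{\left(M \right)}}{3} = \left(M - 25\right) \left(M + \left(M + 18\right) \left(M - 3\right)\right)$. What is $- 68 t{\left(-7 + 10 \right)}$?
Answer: $14076$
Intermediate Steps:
$t{\left(M \right)} = -9 + 3 \left(-25 + M\right) \left(M + \left(-3 + M\right) \left(18 + M\right)\right)$ ($t{\left(M \right)} = -9 + 3 \left(M - 25\right) \left(M + \left(M + 18\right) \left(M - 3\right)\right) = -9 + 3 \left(-25 + M\right) \left(M + \left(18 + M\right) \left(-3 + M\right)\right) = -9 + 3 \left(-25 + M\right) \left(M + \left(-3 + M\right) \left(18 + M\right)\right)$)
$- 68 t{\left(-7 + 10 \right)} = - 68 \left(4041 - 1362 \left(-7 + 10\right) - 27 \left(-7 + 10\right)^{2} + 3 \left(-7 + 10\right)^{3}\right) = - 68 \left(4041 - 4086 - 27 \cdot 3^{2} + 3 \cdot 3^{3}\right) = - 68 \left(4041 - 4086 - 243 + 3 \cdot 27\right) = - 68 \left(4041 - 4086 - 243 + 81\right) = \left(-68\right) \left(-207\right) = 14076$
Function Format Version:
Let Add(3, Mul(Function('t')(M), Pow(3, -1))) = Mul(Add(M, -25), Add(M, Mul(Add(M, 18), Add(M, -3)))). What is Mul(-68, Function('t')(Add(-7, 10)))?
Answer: 14076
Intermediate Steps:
Function('t')(M) = Add(-9, Mul(3, Add(-25, M), Add(M, Mul(Add(-3, M), Add(18, M))))) (Function('t')(M) = Add(-9, Mul(3, Mul(Add(M, -25), Add(M, Mul(Add(M, 18), Add(M, -3)))))) = Add(-9, Mul(3, Mul(Add(-25, M), Add(M, Mul(Add(18, M), Add(-3, M)))))) = Add(-9, Mul(3, Mul(Add(-25, M), Add(M, Mul(Add(-3, M), Add(18, M)))))) = Add(-9, Mul(3, Add(-25, M), Add(M, Mul(Add(-3, M), Add(18, M))))))
Mul(-68, Function('t')(Add(-7, 10))) = Mul(-68, Add(4041, Mul(-1362, Add(-7, 10)), Mul(-27, Pow(Add(-7, 10), 2)), Mul(3, Pow(Add(-7, 10), 3)))) = Mul(-68, Add(4041, Mul(-1362, 3), Mul(-27, Pow(3, 2)), Mul(3, Pow(3, 3)))) = Mul(-68, Add(4041, -4086, Mul(-27, 9), Mul(3, 27))) = Mul(-68, Add(4041, -4086, -243, 81)) = Mul(-68, -207) = 14076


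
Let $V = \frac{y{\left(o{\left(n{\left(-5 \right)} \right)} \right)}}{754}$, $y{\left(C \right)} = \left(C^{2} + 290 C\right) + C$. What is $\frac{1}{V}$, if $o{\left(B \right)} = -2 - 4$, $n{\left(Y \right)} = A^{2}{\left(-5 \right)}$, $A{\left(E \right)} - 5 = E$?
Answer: $- \frac{377}{855} \approx -0.44094$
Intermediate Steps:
$A{\left(E \right)} = 5 + E$
$n{\left(Y \right)} = 0$ ($n{\left(Y \right)} = \left(5 - 5\right)^{2} = 0^{2} = 0$)
$o{\left(B \right)} = -6$
$y{\left(C \right)} = C^{2} + 291 C$
$V = - \frac{855}{377}$ ($V = \frac{\left(-6\right) \left(291 - 6\right)}{754} = \left(-6\right) 285 \cdot \frac{1}{754} = \left(-1710\right) \frac{1}{754} = - \frac{855}{377} \approx -2.2679$)
$\frac{1}{V} = \frac{1}{- \frac{855}{377}} = - \frac{377}{855}$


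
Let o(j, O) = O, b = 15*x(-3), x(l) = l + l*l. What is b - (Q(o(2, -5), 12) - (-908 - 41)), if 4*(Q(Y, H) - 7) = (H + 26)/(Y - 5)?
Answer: -17301/20 ≈ -865.05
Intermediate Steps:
x(l) = l + l²
b = 90 (b = 15*(-3*(1 - 3)) = 15*(-3*(-2)) = 15*6 = 90)
Q(Y, H) = 7 + (26 + H)/(4*(-5 + Y)) (Q(Y, H) = 7 + ((H + 26)/(Y - 5))/4 = 7 + ((26 + H)/(-5 + Y))/4 = 7 + (26 + H)/(4*(-5 + Y)))
b - (Q(o(2, -5), 12) - (-908 - 41)) = 90 - ((-114 + 12 + 28*(-5))/(4*(-5 - 5)) - (-908 - 41)) = 90 - ((¼)*(-114 + 12 - 140)/(-10) - 1*(-949)) = 90 - ((¼)*(-⅒)*(-242) + 949) = 90 - (121/20 + 949) = 90 - 1*19101/20 = 90 - 19101/20 = -17301/20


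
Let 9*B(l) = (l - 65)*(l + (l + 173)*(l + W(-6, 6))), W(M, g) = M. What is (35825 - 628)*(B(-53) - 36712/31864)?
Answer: 117995334437497/35847 ≈ 3.2916e+9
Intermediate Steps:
B(l) = (-65 + l)*(l + (-6 + l)*(173 + l))/9 (B(l) = ((l - 65)*(l + (l + 173)*(l - 6)))/9 = ((-65 + l)*(l + (173 + l)*(-6 + l)))/9 = ((-65 + l)*(l + (-6 + l)*(173 + l)))/9 = (-65 + l)*(l + (-6 + l)*(173 + l))/9)
(35825 - 628)*(B(-53) - 36712/31864) = (35825 - 628)*((22490/3 - 3986/3*(-53) + (1/9)*(-53)**3 + (103/9)*(-53)**2) - 36712/31864) = 35197*((22490/3 + 211258/3 + (1/9)*(-148877) + (103/9)*2809) - 36712*1/31864) = 35197*((22490/3 + 211258/3 - 148877/9 + 289327/9) - 4589/3983) = 35197*(841694/9 - 4589/3983) = 35197*(3352425901/35847) = 117995334437497/35847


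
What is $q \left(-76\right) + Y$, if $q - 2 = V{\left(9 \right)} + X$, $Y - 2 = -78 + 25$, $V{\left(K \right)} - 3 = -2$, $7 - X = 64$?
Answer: $4053$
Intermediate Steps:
$X = -57$ ($X = 7 - 64 = -57$)
$V{\left(K \right)} = 1$ ($V{\left(K \right)} = 3 - 2 = 1$)
$Y = -51$ ($Y = 2 + \left(-78 + 25\right) = 2 - 53 = -51$)
$q = -54$ ($q = 2 + \left(1 - 57\right) = 2 - 56 = -54$)
$q \left(-76\right) + Y = \left(-54\right) \left(-76\right) - 51 = 4104 - 51 = 4053$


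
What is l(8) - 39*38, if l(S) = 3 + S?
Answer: -1471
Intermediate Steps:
l(8) - 39*38 = (3 + 8) - 39*38 = 11 - 1482 = -1471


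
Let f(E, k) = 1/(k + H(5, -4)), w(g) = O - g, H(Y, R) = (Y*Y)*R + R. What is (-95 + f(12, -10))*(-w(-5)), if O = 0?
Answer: 54155/114 ≈ 475.04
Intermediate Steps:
H(Y, R) = R + R*Y² (H(Y, R) = Y²*R + R = R*Y² + R = R + R*Y²)
w(g) = -g (w(g) = 0 - g = -g)
f(E, k) = 1/(-104 + k) (f(E, k) = 1/(k - 4*(1 + 5²)) = 1/(k - 4*(1 + 25)) = 1/(k - 4*26) = 1/(k - 104) = 1/(-104 + k))
(-95 + f(12, -10))*(-w(-5)) = (-95 + 1/(-104 - 10))*(-(-1)*(-5)) = (-95 + 1/(-114))*(-1*5) = (-95 - 1/114)*(-5) = -10831/114*(-5) = 54155/114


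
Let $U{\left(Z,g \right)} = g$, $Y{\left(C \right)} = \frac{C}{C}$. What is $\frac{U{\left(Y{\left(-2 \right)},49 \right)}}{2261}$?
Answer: $\frac{7}{323} \approx 0.021672$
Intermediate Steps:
$Y{\left(C \right)} = 1$
$\frac{U{\left(Y{\left(-2 \right)},49 \right)}}{2261} = \frac{49}{2261} = 49 \cdot \frac{1}{2261} = \frac{7}{323}$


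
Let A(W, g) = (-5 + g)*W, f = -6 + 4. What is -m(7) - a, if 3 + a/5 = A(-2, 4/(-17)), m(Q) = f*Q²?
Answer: 1031/17 ≈ 60.647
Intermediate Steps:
f = -2
m(Q) = -2*Q²
A(W, g) = W*(-5 + g)
a = 635/17 (a = -15 + 5*(-2*(-5 + 4/(-17))) = -15 + 5*(-2*(-5 + 4*(-1/17))) = -15 + 5*(-2*(-5 - 4/17)) = -15 + 5*(-2*(-89/17)) = -15 + 5*(178/17) = -15 + 890/17 = 635/17 ≈ 37.353)
-m(7) - a = -(-2)*7² - 1*635/17 = -(-2)*49 - 635/17 = -1*(-98) - 635/17 = 98 - 635/17 = 1031/17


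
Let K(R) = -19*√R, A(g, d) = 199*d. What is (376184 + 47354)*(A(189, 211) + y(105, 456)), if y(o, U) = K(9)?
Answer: 17759795416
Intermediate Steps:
y(o, U) = -57 (y(o, U) = -19*√9 = -19*3 = -57)
(376184 + 47354)*(A(189, 211) + y(105, 456)) = (376184 + 47354)*(199*211 - 57) = 423538*(41989 - 57) = 423538*41932 = 17759795416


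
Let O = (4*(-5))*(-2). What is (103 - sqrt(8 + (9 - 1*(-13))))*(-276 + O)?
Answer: -24308 + 236*sqrt(30) ≈ -23015.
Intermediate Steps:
O = 40 (O = -20*(-2) = 40)
(103 - sqrt(8 + (9 - 1*(-13))))*(-276 + O) = (103 - sqrt(8 + (9 - 1*(-13))))*(-276 + 40) = (103 - sqrt(8 + (9 + 13)))*(-236) = (103 - sqrt(8 + 22))*(-236) = (103 - sqrt(30))*(-236) = -24308 + 236*sqrt(30)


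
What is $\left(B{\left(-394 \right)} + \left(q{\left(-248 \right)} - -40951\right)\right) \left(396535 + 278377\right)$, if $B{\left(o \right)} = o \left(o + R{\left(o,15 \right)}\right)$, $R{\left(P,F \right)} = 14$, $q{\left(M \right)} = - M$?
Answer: $128853524128$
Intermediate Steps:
$B{\left(o \right)} = o \left(14 + o\right)$ ($B{\left(o \right)} = o \left(o + 14\right) = o \left(14 + o\right)$)
$\left(B{\left(-394 \right)} + \left(q{\left(-248 \right)} - -40951\right)\right) \left(396535 + 278377\right) = \left(- 394 \left(14 - 394\right) - -41199\right) \left(396535 + 278377\right) = \left(\left(-394\right) \left(-380\right) + \left(248 + 40951\right)\right) 674912 = \left(149720 + 41199\right) 674912 = 190919 \cdot 674912 = 128853524128$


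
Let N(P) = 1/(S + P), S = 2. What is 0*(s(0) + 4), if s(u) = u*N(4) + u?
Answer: 0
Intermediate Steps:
N(P) = 1/(2 + P)
s(u) = 7*u/6 (s(u) = u/(2 + 4) + u = u/6 + u = 7*u/6)
0*(s(0) + 4) = 0*((7/6)*0 + 4) = 0*(0 + 4) = 0*4 = 0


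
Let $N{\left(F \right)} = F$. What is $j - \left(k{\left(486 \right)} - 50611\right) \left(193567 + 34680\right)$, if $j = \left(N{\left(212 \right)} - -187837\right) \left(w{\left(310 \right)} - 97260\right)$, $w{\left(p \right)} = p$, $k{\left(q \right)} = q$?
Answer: $-6790469675$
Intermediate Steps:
$j = -18231350550$ ($j = \left(212 - -187837\right) \left(310 - 97260\right) = \left(212 + 187837\right) \left(-96950\right) = 188049 \left(-96950\right) = -18231350550$)
$j - \left(k{\left(486 \right)} - 50611\right) \left(193567 + 34680\right) = -18231350550 - \left(486 - 50611\right) \left(193567 + 34680\right) = -18231350550 - \left(-50125\right) 228247 = -18231350550 - -11440880875 = -18231350550 + 11440880875 = -6790469675$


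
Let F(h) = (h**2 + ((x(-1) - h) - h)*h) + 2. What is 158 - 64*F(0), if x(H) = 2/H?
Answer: 30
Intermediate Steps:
F(h) = 2 + h**2 + h*(-2 - 2*h) (F(h) = (h**2 + ((2/(-1) - h) - h)*h) + 2 = (h**2 + ((2*(-1) - h) - h)*h) + 2 = (h**2 + ((-2 - h) - h)*h) + 2 = (h**2 + (-2 - 2*h)*h) + 2 = (h**2 + h*(-2 - 2*h)) + 2 = 2 + h**2 + h*(-2 - 2*h))
158 - 64*F(0) = 158 - 64*(2 - 1*0**2 - 2*0) = 158 - 64*(2 - 1*0 + 0) = 158 - 64*(2 + 0 + 0) = 158 - 64*2 = 158 - 128 = 30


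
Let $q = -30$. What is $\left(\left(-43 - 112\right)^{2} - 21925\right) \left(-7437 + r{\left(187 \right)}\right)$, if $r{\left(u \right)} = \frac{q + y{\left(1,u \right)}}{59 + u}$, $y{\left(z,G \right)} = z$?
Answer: $- \frac{640335850}{41} \approx -1.5618 \cdot 10^{7}$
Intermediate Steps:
$r{\left(u \right)} = - \frac{29}{59 + u}$ ($r{\left(u \right)} = \frac{-30 + 1}{59 + u} = - \frac{29}{59 + u}$)
$\left(\left(-43 - 112\right)^{2} - 21925\right) \left(-7437 + r{\left(187 \right)}\right) = \left(\left(-43 - 112\right)^{2} - 21925\right) \left(-7437 - \frac{29}{59 + 187}\right) = \left(\left(-155\right)^{2} - 21925\right) \left(-7437 - \frac{29}{246}\right) = \left(24025 - 21925\right) \left(-7437 - \frac{29}{246}\right) = 2100 \left(-7437 - \frac{29}{246}\right) = 2100 \left(- \frac{1829531}{246}\right) = - \frac{640335850}{41}$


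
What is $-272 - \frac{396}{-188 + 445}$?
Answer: $- \frac{70300}{257} \approx -273.54$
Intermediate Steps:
$-272 - \frac{396}{-188 + 445} = -272 - \frac{396}{257} = - \frac{70300}{257}$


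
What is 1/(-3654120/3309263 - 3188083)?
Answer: -3309263/10550208766949 ≈ -3.1367e-7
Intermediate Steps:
1/(-3654120/3309263 - 3188083) = 1/(-10550208766949/3309263) = -3309263/10550208766949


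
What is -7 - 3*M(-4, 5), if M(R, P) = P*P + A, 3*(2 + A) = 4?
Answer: -80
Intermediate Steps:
A = -⅔ (A = -2 + (⅓)*4 = -2 + 4/3 = -⅔ ≈ -0.66667)
M(R, P) = -⅔ + P² (M(R, P) = P*P - ⅔ = P² - ⅔ = -⅔ + P²)
-7 - 3*M(-4, 5) = -7 - 3*(-⅔ + 5²) = -7 - 3*(-⅔ + 25) = -7 - 3*73/3 = -7 - 73 = -80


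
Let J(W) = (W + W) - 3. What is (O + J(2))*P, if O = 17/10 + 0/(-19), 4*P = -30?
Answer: -81/4 ≈ -20.250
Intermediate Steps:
P = -15/2 (P = (¼)*(-30) = -15/2 ≈ -7.5000)
J(W) = -3 + 2*W (J(W) = 2*W - 3 = -3 + 2*W)
O = 17/10 (O = 17*(⅒) + 0*(-1/19) = 17/10 + 0 = 17/10 ≈ 1.7000)
(O + J(2))*P = (17/10 + (-3 + 2*2))*(-15/2) = (17/10 + (-3 + 4))*(-15/2) = (17/10 + 1)*(-15/2) = (27/10)*(-15/2) = -81/4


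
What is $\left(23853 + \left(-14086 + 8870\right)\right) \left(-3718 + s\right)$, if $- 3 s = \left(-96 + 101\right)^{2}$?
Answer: $- \frac{208343023}{3} \approx -6.9448 \cdot 10^{7}$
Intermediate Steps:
$s = - \frac{25}{3}$ ($s = - \frac{\left(-96 + 101\right)^{2}}{3} = - \frac{5^{2}}{3} = \left(- \frac{1}{3}\right) 25 = - \frac{25}{3} \approx -8.3333$)
$\left(23853 + \left(-14086 + 8870\right)\right) \left(-3718 + s\right) = \left(23853 + \left(-14086 + 8870\right)\right) \left(-3718 - \frac{25}{3}\right) = \left(23853 - 5216\right) \left(- \frac{11179}{3}\right) = 18637 \left(- \frac{11179}{3}\right) = - \frac{208343023}{3}$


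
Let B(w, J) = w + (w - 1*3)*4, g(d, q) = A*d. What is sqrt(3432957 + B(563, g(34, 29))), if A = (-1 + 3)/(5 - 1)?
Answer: 4*sqrt(214735) ≈ 1853.6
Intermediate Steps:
A = 1/2 (A = 2/4 = 2*(1/4) = 1/2 ≈ 0.50000)
g(d, q) = d/2
B(w, J) = -12 + 5*w (B(w, J) = w + (w - 3)*4 = w + (-3 + w)*4 = w + (-12 + 4*w) = -12 + 5*w)
sqrt(3432957 + B(563, g(34, 29))) = sqrt(3432957 + (-12 + 5*563)) = sqrt(3432957 + (-12 + 2815)) = sqrt(3432957 + 2803) = sqrt(3435760) = 4*sqrt(214735)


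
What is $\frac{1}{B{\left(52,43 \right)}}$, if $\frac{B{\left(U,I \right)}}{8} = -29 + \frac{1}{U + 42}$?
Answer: $- \frac{47}{10900} \approx -0.0043119$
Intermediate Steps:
$B{\left(U,I \right)} = -232 + \frac{8}{42 + U}$ ($B{\left(U,I \right)} = 8 \left(-29 + \frac{1}{U + 42}\right) = 8 \left(-29 + \frac{1}{42 + U}\right) = -232 + \frac{8}{42 + U}$)
$\frac{1}{B{\left(52,43 \right)}} = \frac{1}{8 \frac{1}{42 + 52} \left(-1217 - 1508\right)} = \frac{1}{8 \cdot \frac{1}{94} \left(-1217 - 1508\right)} = \frac{1}{8 \cdot \frac{1}{94} \left(-2725\right)} = \frac{1}{- \frac{10900}{47}} = - \frac{47}{10900}$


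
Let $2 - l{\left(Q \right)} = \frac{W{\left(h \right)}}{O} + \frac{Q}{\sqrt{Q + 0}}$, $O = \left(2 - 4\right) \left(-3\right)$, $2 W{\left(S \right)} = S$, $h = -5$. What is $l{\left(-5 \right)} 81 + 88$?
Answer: $\frac{1135}{4} - 81 i \sqrt{5} \approx 283.75 - 181.12 i$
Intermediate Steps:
$W{\left(S \right)} = \frac{S}{2}$
$O = 6$ ($O = \left(-2\right) \left(-3\right) = 6$)
$l{\left(Q \right)} = \frac{29}{12} - \sqrt{Q}$ ($l{\left(Q \right)} = 2 - \left(\frac{\frac{1}{2} \left(-5\right)}{6} + \frac{Q}{\sqrt{Q + 0}}\right) = 2 - \left(\left(- \frac{5}{2}\right) \frac{1}{6} + \frac{Q}{\sqrt{Q}}\right) = 2 - \left(- \frac{5}{12} + \frac{Q}{\sqrt{Q}}\right) = 2 - \left(- \frac{5}{12} + \sqrt{Q}\right) = \frac{29}{12} - \sqrt{Q}$)
$l{\left(-5 \right)} 81 + 88 = \left(\frac{29}{12} - \sqrt{-5}\right) 81 + 88 = \left(\frac{29}{12} - i \sqrt{5}\right) 81 + 88 = \left(\frac{783}{4} - 81 i \sqrt{5}\right) + 88 = \frac{1135}{4} - 81 i \sqrt{5}$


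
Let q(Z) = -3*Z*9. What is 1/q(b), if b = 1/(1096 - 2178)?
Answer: 1082/27 ≈ 40.074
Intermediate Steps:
b = -1/1082 (b = 1/(-1082) = -1/1082 ≈ -0.00092421)
q(Z) = -27*Z
1/q(b) = 1/(-27*(-1/1082)) = 1/(27/1082) = 1082/27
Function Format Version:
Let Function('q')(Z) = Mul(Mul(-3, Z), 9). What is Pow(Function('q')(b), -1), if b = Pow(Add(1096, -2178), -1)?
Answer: Rational(1082, 27) ≈ 40.074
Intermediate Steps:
b = Rational(-1, 1082) (b = Pow(-1082, -1) = Rational(-1, 1082) ≈ -0.00092421)
Function('q')(Z) = Mul(-27, Z)
Pow(Function('q')(b), -1) = Pow(Mul(-27, Rational(-1, 1082)), -1) = Pow(Rational(27, 1082), -1) = Rational(1082, 27)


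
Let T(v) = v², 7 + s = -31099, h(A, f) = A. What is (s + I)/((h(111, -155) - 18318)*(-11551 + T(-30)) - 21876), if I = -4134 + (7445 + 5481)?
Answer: -7438/64633627 ≈ -0.00011508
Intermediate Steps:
s = -31106 (s = -7 - 31099 = -31106)
I = 8792 (I = -4134 + 12926 = 8792)
(s + I)/((h(111, -155) - 18318)*(-11551 + T(-30)) - 21876) = (-31106 + 8792)/((111 - 18318)*(-11551 + (-30)²) - 21876) = -22314/(-18207*(-11551 + 900) - 21876) = -22314/(-18207*(-10651) - 21876) = -22314/(193922757 - 21876) = -22314/193900881 = -22314*1/193900881 = -7438/64633627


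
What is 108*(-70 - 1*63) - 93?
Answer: -14457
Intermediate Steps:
108*(-70 - 1*63) - 93 = 108*(-70 - 63) - 93 = 108*(-133) - 93 = -14364 - 93 = -14457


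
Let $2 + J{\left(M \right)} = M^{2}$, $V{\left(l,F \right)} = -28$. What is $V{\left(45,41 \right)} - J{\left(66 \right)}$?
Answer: $-4382$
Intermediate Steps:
$J{\left(M \right)} = -2 + M^{2}$
$V{\left(45,41 \right)} - J{\left(66 \right)} = -28 - \left(-2 + 66^{2}\right) = -28 - \left(-2 + 4356\right) = -28 - 4354 = -4382$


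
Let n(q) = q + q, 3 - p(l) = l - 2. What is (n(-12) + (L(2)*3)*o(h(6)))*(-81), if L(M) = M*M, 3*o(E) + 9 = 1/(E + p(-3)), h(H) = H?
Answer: 33858/7 ≈ 4836.9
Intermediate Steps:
p(l) = 5 - l (p(l) = 3 - (l - 2) = 3 - (-2 + l) = 3 + (2 - l) = 5 - l)
n(q) = 2*q
o(E) = -3 + 1/(3*(8 + E)) (o(E) = -3 + 1/(3*(E + (5 - 1*(-3)))) = -3 + 1/(3*(E + (5 + 3))) = -3 + 1/(3*(E + 8)) = -3 + 1/(3*(8 + E)))
L(M) = M²
(n(-12) + (L(2)*3)*o(h(6)))*(-81) = (2*(-12) + (2²*3)*((-71 - 9*6)/(3*(8 + 6))))*(-81) = (-24 + (4*3)*((⅓)*(-71 - 54)/14))*(-81) = (-24 + 12*((⅓)*(1/14)*(-125)))*(-81) = (-24 + 12*(-125/42))*(-81) = (-24 - 250/7)*(-81) = -418/7*(-81) = 33858/7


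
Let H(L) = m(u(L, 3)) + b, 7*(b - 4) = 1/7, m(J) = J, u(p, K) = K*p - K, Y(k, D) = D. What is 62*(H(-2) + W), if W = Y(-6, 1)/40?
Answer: -301041/980 ≈ -307.18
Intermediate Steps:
u(p, K) = -K + K*p
b = 197/49 (b = 4 + (⅐)/7 = 4 + (⅐)*(⅐) = 4 + 1/49 = 197/49 ≈ 4.0204)
H(L) = 50/49 + 3*L (H(L) = 3*(-1 + L) + 197/49 = (-3 + 3*L) + 197/49 = 50/49 + 3*L)
W = 1/40 ≈ 0.025000
62*(H(-2) + W) = 62*((50/49 + 3*(-2)) + 1/40) = 62*((50/49 - 6) + 1/40) = 62*(-244/49 + 1/40) = 62*(-9711/1960) = -301041/980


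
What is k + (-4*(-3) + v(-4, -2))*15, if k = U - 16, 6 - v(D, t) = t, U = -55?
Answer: 229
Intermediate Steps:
v(D, t) = 6 - t
k = -71 (k = -55 - 16 = -71)
k + (-4*(-3) + v(-4, -2))*15 = -71 + (-4*(-3) + (6 - 1*(-2)))*15 = -71 + (12 + (6 + 2))*15 = -71 + (12 + 8)*15 = -71 + 20*15 = -71 + 300 = 229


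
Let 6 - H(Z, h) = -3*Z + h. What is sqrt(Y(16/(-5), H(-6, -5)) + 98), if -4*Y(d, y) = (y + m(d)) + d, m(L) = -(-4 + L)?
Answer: sqrt(395)/2 ≈ 9.9373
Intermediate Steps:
m(L) = 4 - L
H(Z, h) = 6 - h + 3*Z (H(Z, h) = 6 - (-3*Z + h) = 6 - (h - 3*Z) = 6 + (-h + 3*Z) = 6 - h + 3*Z)
Y(d, y) = -1 - y/4 (Y(d, y) = -((y + (4 - d)) + d)/4 = -((4 + y - d) + d)/4 = -(4 + y)/4 = -1 - y/4)
sqrt(Y(16/(-5), H(-6, -5)) + 98) = sqrt((-1 - (6 - 1*(-5) + 3*(-6))/4) + 98) = sqrt((-1 - (6 + 5 - 18)/4) + 98) = sqrt((-1 - 1/4*(-7)) + 98) = sqrt((-1 + 7/4) + 98) = sqrt(3/4 + 98) = sqrt(395/4) = sqrt(395)/2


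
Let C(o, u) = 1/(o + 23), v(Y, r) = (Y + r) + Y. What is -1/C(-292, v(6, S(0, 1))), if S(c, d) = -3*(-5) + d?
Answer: 269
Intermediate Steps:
S(c, d) = 15 + d
v(Y, r) = r + 2*Y
C(o, u) = 1/(23 + o)
-1/C(-292, v(6, S(0, 1))) = -1/(1/(23 - 292)) = -1/(1/(-269)) = -1/(-1/269) = -1*(-269) = 269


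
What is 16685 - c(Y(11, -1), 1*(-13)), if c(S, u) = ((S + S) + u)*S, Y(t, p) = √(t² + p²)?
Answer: 16441 + 13*√122 ≈ 16585.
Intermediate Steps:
Y(t, p) = √(p² + t²)
c(S, u) = S*(u + 2*S) (c(S, u) = (2*S + u)*S = (u + 2*S)*S = S*(u + 2*S))
16685 - c(Y(11, -1), 1*(-13)) = 16685 - √((-1)² + 11²)*(1*(-13) + 2*√((-1)² + 11²)) = 16685 - √(1 + 121)*(-13 + 2*√(1 + 121)) = 16685 - √122*(-13 + 2*√122)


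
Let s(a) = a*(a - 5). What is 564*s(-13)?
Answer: 131976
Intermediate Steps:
s(a) = a*(-5 + a)
564*s(-13) = 564*(-13*(-5 - 13)) = 564*(-13*(-18)) = 564*234 = 131976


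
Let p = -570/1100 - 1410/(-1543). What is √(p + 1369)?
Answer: √39449922799870/169730 ≈ 37.005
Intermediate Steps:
p = 67149/169730 (p = -570*1/1100 - 1410*(-1/1543) = -57/110 + 1410/1543 = 67149/169730 ≈ 0.39562)
√(p + 1369) = √(67149/169730 + 1369) = √(232427519/169730) = √39449922799870/169730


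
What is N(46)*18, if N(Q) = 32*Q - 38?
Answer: 25812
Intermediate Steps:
N(Q) = -38 + 32*Q
N(46)*18 = (-38 + 32*46)*18 = (-38 + 1472)*18 = 1434*18 = 25812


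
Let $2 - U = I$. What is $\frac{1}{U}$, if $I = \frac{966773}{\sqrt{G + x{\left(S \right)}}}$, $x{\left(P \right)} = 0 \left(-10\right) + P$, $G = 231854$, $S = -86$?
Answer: $- \frac{432}{871061609} - \frac{5406 \sqrt{6438}}{871061609} \approx -0.00049847$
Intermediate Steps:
$x{\left(P \right)} = P$ ($x{\left(P \right)} = 0 + P = P$)
$I = \frac{901 \sqrt{6438}}{36}$ ($I = \frac{966773}{\sqrt{231854 - 86}} = \frac{966773}{\sqrt{231768}} = \frac{966773}{6 \sqrt{6438}} = 966773 \frac{\sqrt{6438}}{38628} = \frac{901 \sqrt{6438}}{36} \approx 2008.2$)
$U = 2 - \frac{901 \sqrt{6438}}{36} \approx -2006.2$
$\frac{1}{U} = \frac{1}{2 - \frac{901 \sqrt{6438}}{36}}$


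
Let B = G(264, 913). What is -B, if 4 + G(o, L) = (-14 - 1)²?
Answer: -221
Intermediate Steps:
G(o, L) = 221 (G(o, L) = -4 + (-14 - 1)² = -4 + (-15)² = -4 + 225 = 221)
B = 221
-B = -1*221 = -221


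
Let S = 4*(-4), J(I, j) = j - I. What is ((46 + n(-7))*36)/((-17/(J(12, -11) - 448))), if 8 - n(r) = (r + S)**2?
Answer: -8054100/17 ≈ -4.7377e+5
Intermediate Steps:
S = -16
n(r) = 8 - (-16 + r)**2 (n(r) = 8 - (r - 16)**2 = 8 - (-16 + r)**2)
((46 + n(-7))*36)/((-17/(J(12, -11) - 448))) = ((46 + (8 - (-16 - 7)**2))*36)/((-17/((-11 - 1*12) - 448))) = ((46 + (8 - 1*(-23)**2))*36)/((-17/((-11 - 12) - 448))) = ((46 + (8 - 1*529))*36)/((-17/(-23 - 448))) = ((46 + (8 - 529))*36)/((-17/(-471))) = ((46 - 521)*36)/((-17*(-1/471))) = (-475*36)/(17/471) = -17100*471/17 = -8054100/17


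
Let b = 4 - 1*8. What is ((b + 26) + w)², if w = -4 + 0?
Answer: 324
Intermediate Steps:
b = -4 (b = 4 - 8 = -4)
w = -4
((b + 26) + w)² = ((-4 + 26) - 4)² = (22 - 4)² = 18² = 324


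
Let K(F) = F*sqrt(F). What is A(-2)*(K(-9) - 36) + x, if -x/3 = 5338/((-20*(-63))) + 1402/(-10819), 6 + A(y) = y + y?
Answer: 789923749/2271990 + 270*I ≈ 347.68 + 270.0*I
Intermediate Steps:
A(y) = -6 + 2*y (A(y) = -6 + (y + y) = -6 + 2*y)
K(F) = F**(3/2)
x = -27992651/2271990 (x = -3*(5338/((-20*(-63))) + 1402/(-10819)) = -3*(5338/1260 + 1402*(-1/10819)) = -3*(5338*(1/1260) - 1402/10819) = -3*(2669/630 - 1402/10819) = -3*27992651/6815970 = -27992651/2271990 ≈ -12.321)
A(-2)*(K(-9) - 36) + x = (-6 + 2*(-2))*((-9)**(3/2) - 36) - 27992651/2271990 = (-6 - 4)*(-27*I - 36) - 27992651/2271990 = -10*(-36 - 27*I) - 27992651/2271990 = (360 + 270*I) - 27992651/2271990 = 789923749/2271990 + 270*I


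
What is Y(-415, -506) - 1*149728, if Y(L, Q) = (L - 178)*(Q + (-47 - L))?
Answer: -67894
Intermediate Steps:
Y(L, Q) = (-178 + L)*(-47 + Q - L)
Y(-415, -506) - 1*149728 = (8366 - 1*(-415)**2 - 178*(-506) + 131*(-415) - 415*(-506)) - 1*149728 = (8366 - 1*172225 + 90068 - 54365 + 209990) - 149728 = (8366 - 172225 + 90068 - 54365 + 209990) - 149728 = 81834 - 149728 = -67894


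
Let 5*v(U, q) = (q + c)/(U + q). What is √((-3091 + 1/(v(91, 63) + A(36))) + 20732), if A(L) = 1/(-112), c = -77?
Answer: √490961129/167 ≈ 132.68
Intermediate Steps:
A(L) = -1/112
v(U, q) = (-77 + q)/(5*(U + q)) (v(U, q) = ((q - 77)/(U + q))/5 = ((-77 + q)/(U + q))/5 = (-77 + q)/(5*(U + q)))
√((-3091 + 1/(v(91, 63) + A(36))) + 20732) = √((-3091 + 1/((-77 + 63)/(5*(91 + 63)) - 1/112)) + 20732) = √((-3091 + 1/((⅕)*(-14)/154 - 1/112)) + 20732) = √((-3091 + 1/((⅕)*(1/154)*(-14) - 1/112)) + 20732) = √((-3091 + 1/(-1/55 - 1/112)) + 20732) = √((-3091 + 1/(-167/6160)) + 20732) = √((-3091 - 6160/167) + 20732) = √(-522357/167 + 20732) = √(2939887/167) = √490961129/167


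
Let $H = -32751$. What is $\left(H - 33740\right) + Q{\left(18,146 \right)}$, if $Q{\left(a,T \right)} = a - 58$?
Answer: $-66531$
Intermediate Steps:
$Q{\left(a,T \right)} = -58 + a$
$\left(H - 33740\right) + Q{\left(18,146 \right)} = \left(-32751 - 33740\right) + \left(-58 + 18\right) = -66491 - 40 = -66531$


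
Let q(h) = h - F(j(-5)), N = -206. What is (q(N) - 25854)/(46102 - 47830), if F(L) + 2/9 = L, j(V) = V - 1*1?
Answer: 58621/3888 ≈ 15.077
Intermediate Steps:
j(V) = -1 + V (j(V) = V - 1 = -1 + V)
F(L) = -2/9 + L
q(h) = 56/9 + h (q(h) = h - (-2/9 + (-1 - 5)) = h - (-2/9 - 6) = h - 1*(-56/9) = h + 56/9 = 56/9 + h)
(q(N) - 25854)/(46102 - 47830) = ((56/9 - 206) - 25854)/(46102 - 47830) = (-1798/9 - 25854)/(-1728) = -234484/9*(-1/1728) = 58621/3888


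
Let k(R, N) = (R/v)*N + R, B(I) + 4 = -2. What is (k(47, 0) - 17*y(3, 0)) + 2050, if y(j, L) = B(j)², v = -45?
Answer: 1485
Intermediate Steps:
B(I) = -6 (B(I) = -4 - 2 = -6)
k(R, N) = R - N*R/45 (k(R, N) = (R/(-45))*N + R = (-R/45)*N + R = -N*R/45 + R = R - N*R/45)
y(j, L) = 36 (y(j, L) = (-6)² = 36)
(k(47, 0) - 17*y(3, 0)) + 2050 = ((1/45)*47*(45 - 1*0) - 17*36) + 2050 = ((1/45)*47*(45 + 0) - 612) + 2050 = ((1/45)*47*45 - 612) + 2050 = (47 - 612) + 2050 = -565 + 2050 = 1485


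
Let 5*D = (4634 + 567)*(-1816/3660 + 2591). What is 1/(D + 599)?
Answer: 4575/12330727936 ≈ 3.7102e-7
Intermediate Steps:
D = 12327987511/4575 (D = ((4634 + 567)*(-1816/3660 + 2591))/5 = (5201*(-1816*1/3660 + 2591))/5 = (5201*(-454/915 + 2591))/5 = (5201*(2370311/915))/5 = (⅕)*(12327987511/915) = 12327987511/4575 ≈ 2.6946e+6)
1/(D + 599) = 1/(12327987511/4575 + 599) = 1/(12330727936/4575) = 4575/12330727936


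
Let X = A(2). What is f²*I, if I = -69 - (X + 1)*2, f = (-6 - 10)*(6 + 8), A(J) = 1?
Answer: -3662848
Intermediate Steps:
X = 1
f = -224 (f = -16*14 = -224)
I = -73 (I = -69 - (1 + 1)*2 = -69 - 2*2 = -69 - 1*4 = -69 - 4 = -73)
f²*I = (-224)²*(-73) = 50176*(-73) = -3662848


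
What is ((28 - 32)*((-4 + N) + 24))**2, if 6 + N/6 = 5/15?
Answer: 3136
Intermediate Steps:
N = -34 (N = -36 + 6*(5/15) = -36 + 6*(5*(1/15)) = -36 + 6*(1/3) = -36 + 2 = -34)
((28 - 32)*((-4 + N) + 24))**2 = ((28 - 32)*((-4 - 34) + 24))**2 = (-4*(-38 + 24))**2 = (-4*(-14))**2 = 56**2 = 3136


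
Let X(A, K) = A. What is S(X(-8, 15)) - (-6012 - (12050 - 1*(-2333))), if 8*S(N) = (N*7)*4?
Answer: 20367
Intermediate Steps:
S(N) = 7*N/2 (S(N) = ((N*7)*4)/8 = ((7*N)*4)/8 = (28*N)/8 = 7*N/2)
S(X(-8, 15)) - (-6012 - (12050 - 1*(-2333))) = (7/2)*(-8) - (-6012 - (12050 - 1*(-2333))) = -28 - (-6012 - (12050 + 2333)) = -28 - (-6012 - 1*14383) = -28 - (-6012 - 14383) = -28 - 1*(-20395) = -28 + 20395 = 20367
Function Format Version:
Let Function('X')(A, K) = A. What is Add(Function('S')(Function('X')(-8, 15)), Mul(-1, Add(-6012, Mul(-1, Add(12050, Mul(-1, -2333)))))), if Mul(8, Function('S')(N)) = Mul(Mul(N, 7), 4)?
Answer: 20367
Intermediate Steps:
Function('S')(N) = Mul(Rational(7, 2), N) (Function('S')(N) = Mul(Rational(1, 8), Mul(Mul(N, 7), 4)) = Mul(Rational(1, 8), Mul(Mul(7, N), 4)) = Mul(Rational(1, 8), Mul(28, N)) = Mul(Rational(7, 2), N))
Add(Function('S')(Function('X')(-8, 15)), Mul(-1, Add(-6012, Mul(-1, Add(12050, Mul(-1, -2333)))))) = Add(Mul(Rational(7, 2), -8), Mul(-1, Add(-6012, Mul(-1, Add(12050, Mul(-1, -2333)))))) = Add(-28, Mul(-1, Add(-6012, Mul(-1, Add(12050, 2333))))) = Add(-28, Mul(-1, Add(-6012, Mul(-1, 14383)))) = Add(-28, Mul(-1, Add(-6012, -14383))) = Add(-28, Mul(-1, -20395)) = Add(-28, 20395) = 20367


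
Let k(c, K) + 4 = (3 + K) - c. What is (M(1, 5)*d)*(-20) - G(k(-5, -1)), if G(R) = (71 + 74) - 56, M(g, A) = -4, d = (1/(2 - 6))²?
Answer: -84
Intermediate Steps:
k(c, K) = -1 + K - c (k(c, K) = -4 + ((3 + K) - c) = -4 + (3 + K - c) = -1 + K - c)
d = 1/16 (d = (1/(-4))² = (-¼)² = 1/16 ≈ 0.062500)
G(R) = 89 (G(R) = 145 - 56 = 89)
(M(1, 5)*d)*(-20) - G(k(-5, -1)) = -4*1/16*(-20) - 1*89 = -¼*(-20) - 89 = 5 - 89 = -84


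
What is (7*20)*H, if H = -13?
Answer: -1820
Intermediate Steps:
(7*20)*H = (7*20)*(-13) = 140*(-13) = -1820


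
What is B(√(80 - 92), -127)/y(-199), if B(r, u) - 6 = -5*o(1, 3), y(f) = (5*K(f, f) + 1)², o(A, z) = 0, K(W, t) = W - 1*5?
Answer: 6/1038361 ≈ 5.7783e-6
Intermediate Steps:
K(W, t) = -5 + W (K(W, t) = W - 5 = -5 + W)
y(f) = (-24 + 5*f)² (y(f) = (5*(-5 + f) + 1)² = ((-25 + 5*f) + 1)² = (-24 + 5*f)²)
B(r, u) = 6 (B(r, u) = 6 - 5*0 = 6 + 0 = 6)
B(√(80 - 92), -127)/y(-199) = 6/((-24 + 5*(-199))²) = 6/((-24 - 995)²) = 6/((-1019)²) = 6/1038361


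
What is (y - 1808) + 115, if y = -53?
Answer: -1746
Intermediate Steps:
(y - 1808) + 115 = (-53 - 1808) + 115 = -1861 + 115 = -1746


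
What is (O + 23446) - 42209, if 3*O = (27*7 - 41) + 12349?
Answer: -43792/3 ≈ -14597.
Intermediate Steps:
O = 12497/3 (O = ((27*7 - 41) + 12349)/3 = ((189 - 41) + 12349)/3 = (148 + 12349)/3 = (⅓)*12497 = 12497/3 ≈ 4165.7)
(O + 23446) - 42209 = (12497/3 + 23446) - 42209 = 82835/3 - 42209 = -43792/3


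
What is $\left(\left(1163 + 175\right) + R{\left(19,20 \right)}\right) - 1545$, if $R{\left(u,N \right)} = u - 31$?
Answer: $-219$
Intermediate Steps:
$R{\left(u,N \right)} = -31 + u$
$\left(\left(1163 + 175\right) + R{\left(19,20 \right)}\right) - 1545 = \left(\left(1163 + 175\right) + \left(-31 + 19\right)\right) - 1545 = \left(1338 - 12\right) - 1545 = 1326 - 1545 = -219$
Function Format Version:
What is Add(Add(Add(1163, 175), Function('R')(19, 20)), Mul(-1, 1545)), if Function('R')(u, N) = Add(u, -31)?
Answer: -219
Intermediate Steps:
Function('R')(u, N) = Add(-31, u)
Add(Add(Add(1163, 175), Function('R')(19, 20)), Mul(-1, 1545)) = Add(Add(Add(1163, 175), Add(-31, 19)), Mul(-1, 1545)) = Add(Add(1338, -12), -1545) = Add(1326, -1545) = -219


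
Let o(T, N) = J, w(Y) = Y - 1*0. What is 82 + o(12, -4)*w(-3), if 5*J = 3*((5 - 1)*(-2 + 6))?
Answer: 266/5 ≈ 53.200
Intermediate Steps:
J = 48/5 (J = (3*((5 - 1)*(-2 + 6)))/5 = (3*(4*4))/5 = (3*16)/5 = (⅕)*48 = 48/5 ≈ 9.6000)
w(Y) = Y (w(Y) = Y + 0 = Y)
o(T, N) = 48/5
82 + o(12, -4)*w(-3) = 82 + (48/5)*(-3) = 82 - 144/5 = 266/5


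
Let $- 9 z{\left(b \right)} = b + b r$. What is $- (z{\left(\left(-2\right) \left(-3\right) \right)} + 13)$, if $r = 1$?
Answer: $- \frac{35}{3} \approx -11.667$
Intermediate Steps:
$z{\left(b \right)} = - \frac{2 b}{9}$ ($z{\left(b \right)} = - \frac{b + b 1}{9} = - \frac{b + b}{9} = - \frac{2 b}{9}$)
$- (z{\left(\left(-2\right) \left(-3\right) \right)} + 13) = - (- \frac{2 \left(\left(-2\right) \left(-3\right)\right)}{9} + 13) = - (\left(- \frac{2}{9}\right) 6 + 13) = - (- \frac{4}{3} + 13) = \left(-1\right) \frac{35}{3} = - \frac{35}{3}$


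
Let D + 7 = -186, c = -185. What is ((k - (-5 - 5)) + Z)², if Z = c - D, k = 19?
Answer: 1369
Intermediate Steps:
D = -193 (D = -7 - 186 = -193)
Z = 8 (Z = -185 - 1*(-193) = -185 + 193 = 8)
((k - (-5 - 5)) + Z)² = ((19 - (-5 - 5)) + 8)² = ((19 - (-10)) + 8)² = ((19 - 1*(-10)) + 8)² = ((19 + 10) + 8)² = (29 + 8)² = 37² = 1369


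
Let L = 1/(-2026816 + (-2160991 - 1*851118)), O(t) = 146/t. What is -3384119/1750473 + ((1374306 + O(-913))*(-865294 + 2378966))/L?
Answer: -16752485769140284374661294247/1598181849 ≈ -1.0482e+19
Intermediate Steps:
L = -1/5038925 (L = 1/(-2026816 + (-2160991 - 851118)) = 1/(-2026816 - 3012109) = 1/(-5038925) = -1/5038925 ≈ -1.9845e-7)
-3384119/1750473 + ((1374306 + O(-913))*(-865294 + 2378966))/L = -3384119/1750473 + ((1374306 + 146/(-913))*(-865294 + 2378966))/(-1/5038925) = -3384119*1/1750473 + ((1374306 + 146*(-1/913))*1513672)*(-5038925) = -3384119/1750473 + ((1374306 - 146/913)*1513672)*(-5038925) = -3384119/1750473 + ((1254741232/913)*1513672)*(-5038925) = -3384119/1750473 + (1899266670123904/913)*(-5038925) = -3384119/1750473 - 9570262305754092963200/913 = -16752485769140284374661294247/1598181849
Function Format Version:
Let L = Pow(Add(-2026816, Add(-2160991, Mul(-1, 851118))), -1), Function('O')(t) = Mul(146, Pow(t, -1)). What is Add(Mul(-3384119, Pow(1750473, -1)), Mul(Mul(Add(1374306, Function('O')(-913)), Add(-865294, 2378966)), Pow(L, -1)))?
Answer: Rational(-16752485769140284374661294247, 1598181849) ≈ -1.0482e+19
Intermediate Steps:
L = Rational(-1, 5038925) (L = Pow(Add(-2026816, Add(-2160991, -851118)), -1) = Pow(Add(-2026816, -3012109), -1) = Pow(-5038925, -1) = Rational(-1, 5038925) ≈ -1.9845e-7)
Add(Mul(-3384119, Pow(1750473, -1)), Mul(Mul(Add(1374306, Function('O')(-913)), Add(-865294, 2378966)), Pow(L, -1))) = Add(Mul(-3384119, Pow(1750473, -1)), Mul(Mul(Add(1374306, Mul(146, Pow(-913, -1))), Add(-865294, 2378966)), Pow(Rational(-1, 5038925), -1))) = Add(Mul(-3384119, Rational(1, 1750473)), Mul(Mul(Add(1374306, Mul(146, Rational(-1, 913))), 1513672), -5038925)) = Add(Rational(-3384119, 1750473), Mul(Mul(Add(1374306, Rational(-146, 913)), 1513672), -5038925)) = Add(Rational(-3384119, 1750473), Mul(Mul(Rational(1254741232, 913), 1513672), -5038925)) = Add(Rational(-3384119, 1750473), Mul(Rational(1899266670123904, 913), -5038925)) = Add(Rational(-3384119, 1750473), Rational(-9570262305754092963200, 913)) = Rational(-16752485769140284374661294247, 1598181849)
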